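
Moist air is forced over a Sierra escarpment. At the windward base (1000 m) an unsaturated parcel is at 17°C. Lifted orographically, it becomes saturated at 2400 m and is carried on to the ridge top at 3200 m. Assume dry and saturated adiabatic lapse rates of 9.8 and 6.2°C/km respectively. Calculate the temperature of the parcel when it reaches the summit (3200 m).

Dry to 2400 m: -9.8 × 1.4 km = -13.72°C, so T = 3.28°C.
Saturated to 3200 m: -6.2 × 0.8 km = -4.96°C, so T = -1.68°C.

-1.68°C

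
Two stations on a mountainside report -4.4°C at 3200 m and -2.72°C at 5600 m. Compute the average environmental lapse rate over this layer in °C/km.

-0.7°C/km

Γ = −ΔT/Δz = (-4.4 − (-2.72)) / (5600 − 3200) m
  = -1.68°C / 2.4 km = -0.7°C/km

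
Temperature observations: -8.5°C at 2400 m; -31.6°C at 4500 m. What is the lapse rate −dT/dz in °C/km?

Γ = −ΔT/Δz = (-8.5 − (-31.6)) / (4500 − 2400) m
  = 23.1°C / 2.1 km = 11°C/km

11°C/km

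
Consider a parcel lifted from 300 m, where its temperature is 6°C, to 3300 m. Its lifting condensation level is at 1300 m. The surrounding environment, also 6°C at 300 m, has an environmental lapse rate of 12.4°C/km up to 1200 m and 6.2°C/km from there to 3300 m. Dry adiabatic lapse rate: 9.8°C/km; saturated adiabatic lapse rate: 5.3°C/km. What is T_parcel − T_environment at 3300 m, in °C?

Parcel:
  Dry to 1300 m: -9.8 × 1 km = -9.8°C, so T = -3.8°C.
  Saturated to 3300 m: -5.3 × 2 km = -10.6°C, so T = -14.4°C.
Environment:
  Environment, lower layer to 1200 m: -12.4 × 0.9 km = -11.16°C, so T = -5.16°C.
  Environment, upper layer to 3300 m: -6.2 × 2.1 km = -13.02°C, so T = -18.18°C.
T_parcel − T_env = -14.4 − (-18.18) = +3.78°C

+3.78°C (parcel warmer than environment)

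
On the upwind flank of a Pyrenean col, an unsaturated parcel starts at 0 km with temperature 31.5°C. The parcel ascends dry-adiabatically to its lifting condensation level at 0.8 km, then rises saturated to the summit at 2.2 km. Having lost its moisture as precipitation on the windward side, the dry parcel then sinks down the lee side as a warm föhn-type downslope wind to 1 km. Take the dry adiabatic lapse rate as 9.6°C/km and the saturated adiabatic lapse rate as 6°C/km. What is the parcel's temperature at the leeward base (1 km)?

Dry to 800 m: -9.6 × 0.8 km = -7.68°C, so T = 23.82°C.
Saturated to 2200 m: -6 × 1.4 km = -8.4°C, so T = 15.42°C.
Dry descent to 1000 m: +9.6 × 1.2 km = +11.52°C, so T = 26.94°C.

26.94°C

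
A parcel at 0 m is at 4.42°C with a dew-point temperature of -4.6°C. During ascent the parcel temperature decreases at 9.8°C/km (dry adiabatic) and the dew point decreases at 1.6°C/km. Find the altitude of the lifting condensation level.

T and T_d converge at 9.8 − 1.6 = 8.2°C per km
Height above start = (4.42 − (-4.6)) / 8.2 = 1.1 km
LCL altitude = 0 m + 1100 m = 1100 m

1100 m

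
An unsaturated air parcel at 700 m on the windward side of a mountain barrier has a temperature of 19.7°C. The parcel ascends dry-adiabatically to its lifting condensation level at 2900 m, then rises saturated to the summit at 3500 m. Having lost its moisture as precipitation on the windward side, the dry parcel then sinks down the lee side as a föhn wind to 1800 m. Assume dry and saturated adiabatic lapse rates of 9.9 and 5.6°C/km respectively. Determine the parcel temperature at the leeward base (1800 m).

From 700 m to 2900 m (dry): cools by 9.9 × 2.2 = 21.78°C, giving -2.08°C.
From 2900 m to 3500 m (saturated): cools by 5.6 × 0.6 = 3.36°C, giving -5.44°C.
From 3500 m to 1800 m (dry descent): warms by 9.9 × 1.7 = 16.83°C, giving 11.39°C.

11.39°C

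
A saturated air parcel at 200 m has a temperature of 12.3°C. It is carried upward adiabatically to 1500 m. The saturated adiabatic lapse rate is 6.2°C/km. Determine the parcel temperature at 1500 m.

4.24°C

200–1500 m, saturated adiabatic: Δz = 1.3 km ⇒ ΔT = -8.06°C; T = 4.24°C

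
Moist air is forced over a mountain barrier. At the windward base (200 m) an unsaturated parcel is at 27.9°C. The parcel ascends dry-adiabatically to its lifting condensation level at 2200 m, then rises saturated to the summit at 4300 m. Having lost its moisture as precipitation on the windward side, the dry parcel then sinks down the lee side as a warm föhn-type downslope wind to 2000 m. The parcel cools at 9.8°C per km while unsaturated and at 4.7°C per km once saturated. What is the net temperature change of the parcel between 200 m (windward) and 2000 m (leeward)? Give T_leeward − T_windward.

200–2200 m, dry: Δz = 2 km ⇒ ΔT = -19.6°C; T = 8.3°C
2200–4300 m, saturated: Δz = 2.1 km ⇒ ΔT = -9.87°C; T = -1.57°C
4300–2000 m, dry descent: Δz = 2.3 km ⇒ ΔT = +22.54°C; T = 20.97°C
Net change vs windward start: 20.97 − 27.9 = -6.93°C

-6.93°C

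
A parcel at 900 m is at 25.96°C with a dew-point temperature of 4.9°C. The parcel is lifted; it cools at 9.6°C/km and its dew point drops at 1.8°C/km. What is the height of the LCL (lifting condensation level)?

T and T_d converge at 9.6 − 1.8 = 7.8°C per km
Height above start = (25.96 − 4.9) / 7.8 = 2.7 km
LCL altitude = 900 m + 2700 m = 3600 m

3600 m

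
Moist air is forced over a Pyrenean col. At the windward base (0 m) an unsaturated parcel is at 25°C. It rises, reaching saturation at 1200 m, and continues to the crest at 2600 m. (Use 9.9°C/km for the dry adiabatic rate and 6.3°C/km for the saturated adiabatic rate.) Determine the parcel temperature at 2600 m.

4.3°C

0–1200 m, dry: Δz = 1.2 km ⇒ ΔT = -11.88°C; T = 13.12°C
1200–2600 m, saturated: Δz = 1.4 km ⇒ ΔT = -8.82°C; T = 4.3°C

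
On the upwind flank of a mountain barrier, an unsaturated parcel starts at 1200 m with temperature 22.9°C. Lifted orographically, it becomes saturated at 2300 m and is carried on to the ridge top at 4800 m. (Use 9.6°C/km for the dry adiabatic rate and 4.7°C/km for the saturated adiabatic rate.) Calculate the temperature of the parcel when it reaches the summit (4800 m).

1200 → 2300 m (dry, 9.6°C/km): ΔT = -9.6 × 1.1 = -10.56°C → T = 12.34°C
2300 → 4800 m (saturated, 4.7°C/km): ΔT = -4.7 × 2.5 = -11.75°C → T = 0.59°C

0.59°C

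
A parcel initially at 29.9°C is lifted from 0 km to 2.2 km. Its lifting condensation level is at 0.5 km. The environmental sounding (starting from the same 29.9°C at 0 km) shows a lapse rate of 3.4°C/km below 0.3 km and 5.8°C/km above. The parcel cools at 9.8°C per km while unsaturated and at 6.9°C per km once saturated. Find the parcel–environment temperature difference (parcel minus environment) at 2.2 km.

-4.59°C (parcel cooler than environment)

Parcel:
  0 → 500 m (dry, 9.8°C/km): ΔT = -9.8 × 0.5 = -4.9°C → T = 25°C
  500 → 2200 m (saturated, 6.9°C/km): ΔT = -6.9 × 1.7 = -11.73°C → T = 13.27°C
Environment:
  0 → 300 m (environment, lower layer, 3.4°C/km): ΔT = -3.4 × 0.3 = -1.02°C → T = 28.88°C
  300 → 2200 m (environment, upper layer, 5.8°C/km): ΔT = -5.8 × 1.9 = -11.02°C → T = 17.86°C
T_parcel − T_env = 13.27 − 17.86 = -4.59°C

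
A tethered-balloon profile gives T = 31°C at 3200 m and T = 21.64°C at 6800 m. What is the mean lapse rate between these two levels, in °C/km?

Γ = −ΔT/Δz = (31 − 21.64) / (6800 − 3200) m
  = 9.36°C / 3.6 km = 2.6°C/km

2.6°C/km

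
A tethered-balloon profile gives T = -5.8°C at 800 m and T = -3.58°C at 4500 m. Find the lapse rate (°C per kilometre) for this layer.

-0.6°C/km

Γ = −ΔT/Δz = (-5.8 − (-3.58)) / (4500 − 800) m
  = -2.22°C / 3.7 km = -0.6°C/km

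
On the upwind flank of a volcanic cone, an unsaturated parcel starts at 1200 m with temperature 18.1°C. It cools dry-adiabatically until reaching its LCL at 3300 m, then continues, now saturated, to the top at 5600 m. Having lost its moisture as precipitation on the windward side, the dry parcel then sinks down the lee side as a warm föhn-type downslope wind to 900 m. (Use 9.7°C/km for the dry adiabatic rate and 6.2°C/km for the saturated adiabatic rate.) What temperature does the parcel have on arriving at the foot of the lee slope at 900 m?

Dry to 3300 m: -9.7 × 2.1 km = -20.37°C, so T = -2.27°C.
Saturated to 5600 m: -6.2 × 2.3 km = -14.26°C, so T = -16.53°C.
Dry descent to 900 m: +9.7 × 4.7 km = +45.59°C, so T = 29.06°C.

29.06°C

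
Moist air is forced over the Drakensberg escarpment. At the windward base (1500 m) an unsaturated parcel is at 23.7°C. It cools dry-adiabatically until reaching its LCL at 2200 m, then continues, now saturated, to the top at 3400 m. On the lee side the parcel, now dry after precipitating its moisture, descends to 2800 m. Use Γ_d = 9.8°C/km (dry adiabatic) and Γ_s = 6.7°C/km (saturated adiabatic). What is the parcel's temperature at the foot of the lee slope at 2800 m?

14.68°C

From 1500 m to 2200 m (dry): cools by 9.8 × 0.7 = 6.86°C, giving 16.84°C.
From 2200 m to 3400 m (saturated): cools by 6.7 × 1.2 = 8.04°C, giving 8.8°C.
From 3400 m to 2800 m (dry descent): warms by 9.8 × 0.6 = 5.88°C, giving 14.68°C.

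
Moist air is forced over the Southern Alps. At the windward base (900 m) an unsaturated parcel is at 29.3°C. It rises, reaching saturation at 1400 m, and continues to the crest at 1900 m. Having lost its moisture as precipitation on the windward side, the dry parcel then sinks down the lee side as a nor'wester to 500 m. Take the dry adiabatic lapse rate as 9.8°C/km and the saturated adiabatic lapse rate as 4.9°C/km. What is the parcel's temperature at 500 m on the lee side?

35.67°C

900–1400 m, dry: Δz = 0.5 km ⇒ ΔT = -4.9°C; T = 24.4°C
1400–1900 m, saturated: Δz = 0.5 km ⇒ ΔT = -2.45°C; T = 21.95°C
1900–500 m, dry descent: Δz = 1.4 km ⇒ ΔT = +13.72°C; T = 35.67°C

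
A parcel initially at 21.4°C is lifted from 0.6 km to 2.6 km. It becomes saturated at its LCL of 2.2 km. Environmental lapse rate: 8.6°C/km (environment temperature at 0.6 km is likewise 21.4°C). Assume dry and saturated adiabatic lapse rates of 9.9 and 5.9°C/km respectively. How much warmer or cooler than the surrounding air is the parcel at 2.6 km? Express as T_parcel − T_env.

Parcel:
  From 600 m to 2200 m (dry): cools by 9.9 × 1.6 = 15.84°C, giving 5.56°C.
  From 2200 m to 2600 m (saturated): cools by 5.9 × 0.4 = 2.36°C, giving 3.2°C.
Environment:
  From 600 m to 2600 m (environment): cools by 8.6 × 2 = 17.2°C, giving 4.2°C.
T_parcel − T_env = 3.2 − 4.2 = -1°C

-1°C (parcel cooler than environment)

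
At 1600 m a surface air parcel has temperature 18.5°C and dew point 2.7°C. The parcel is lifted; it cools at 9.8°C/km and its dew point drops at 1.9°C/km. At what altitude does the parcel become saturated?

T and T_d converge at 9.8 − 1.9 = 7.9°C per km
Height above start = (18.5 − 2.7) / 7.9 = 2 km
LCL altitude = 1600 m + 2000 m = 3600 m

3600 m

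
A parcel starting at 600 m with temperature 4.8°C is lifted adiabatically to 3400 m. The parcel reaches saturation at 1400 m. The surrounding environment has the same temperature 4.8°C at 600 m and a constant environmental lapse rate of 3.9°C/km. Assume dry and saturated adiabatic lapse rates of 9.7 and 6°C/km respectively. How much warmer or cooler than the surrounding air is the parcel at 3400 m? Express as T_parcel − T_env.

Parcel:
  Dry to 1400 m: -9.7 × 0.8 km = -7.76°C, so T = -2.96°C.
  Saturated to 3400 m: -6 × 2 km = -12°C, so T = -14.96°C.
Environment:
  Environment to 3400 m: -3.9 × 2.8 km = -10.92°C, so T = -6.12°C.
T_parcel − T_env = -14.96 − (-6.12) = -8.84°C

-8.84°C (parcel cooler than environment)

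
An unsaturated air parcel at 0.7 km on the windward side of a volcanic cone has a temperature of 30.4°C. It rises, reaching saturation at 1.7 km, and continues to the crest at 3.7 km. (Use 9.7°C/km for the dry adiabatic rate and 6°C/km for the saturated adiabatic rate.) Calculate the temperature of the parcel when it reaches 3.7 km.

From 700 m to 1700 m (dry): cools by 9.7 × 1 = 9.7°C, giving 20.7°C.
From 1700 m to 3700 m (saturated): cools by 6 × 2 = 12°C, giving 8.7°C.

8.7°C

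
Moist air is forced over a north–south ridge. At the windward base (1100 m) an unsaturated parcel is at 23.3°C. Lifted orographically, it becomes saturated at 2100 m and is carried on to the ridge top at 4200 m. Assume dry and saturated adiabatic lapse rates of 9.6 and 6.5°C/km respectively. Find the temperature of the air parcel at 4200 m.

1100 → 2100 m (dry, 9.6°C/km): ΔT = -9.6 × 1 = -9.6°C → T = 13.7°C
2100 → 4200 m (saturated, 6.5°C/km): ΔT = -6.5 × 2.1 = -13.65°C → T = 0.05°C

0.05°C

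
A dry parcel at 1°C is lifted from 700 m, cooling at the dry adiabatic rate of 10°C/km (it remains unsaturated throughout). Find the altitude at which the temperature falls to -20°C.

Height above start = (1 − (-20)) / 10 = 2.1 km
Altitude = 700 m + 2100 m = 2800 m

2800 m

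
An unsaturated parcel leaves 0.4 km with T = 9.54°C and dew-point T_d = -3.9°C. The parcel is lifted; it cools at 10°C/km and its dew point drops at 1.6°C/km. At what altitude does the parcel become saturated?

T and T_d converge at 10 − 1.6 = 8.4°C per km
Height above start = (9.54 − (-3.9)) / 8.4 = 1.6 km
LCL altitude = 400 m + 1600 m = 2000 m

2 km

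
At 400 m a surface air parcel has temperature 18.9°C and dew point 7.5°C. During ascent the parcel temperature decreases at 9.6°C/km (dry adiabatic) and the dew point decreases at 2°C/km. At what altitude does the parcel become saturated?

1900 m

T and T_d converge at 9.6 − 2 = 7.6°C per km
Height above start = (18.9 − 7.5) / 7.6 = 1.5 km
LCL altitude = 400 m + 1500 m = 1900 m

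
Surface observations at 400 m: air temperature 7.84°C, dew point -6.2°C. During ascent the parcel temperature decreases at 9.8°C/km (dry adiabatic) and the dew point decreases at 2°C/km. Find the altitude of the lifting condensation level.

T and T_d converge at 9.8 − 2 = 7.8°C per km
Height above start = (7.84 − (-6.2)) / 7.8 = 1.8 km
LCL altitude = 400 m + 1800 m = 2200 m

2200 m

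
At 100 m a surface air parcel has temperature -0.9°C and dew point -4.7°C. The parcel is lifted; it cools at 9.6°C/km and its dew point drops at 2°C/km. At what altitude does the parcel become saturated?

600 m

T and T_d converge at 9.6 − 2 = 7.6°C per km
Height above start = (-0.9 − (-4.7)) / 7.6 = 0.5 km
LCL altitude = 100 m + 500 m = 600 m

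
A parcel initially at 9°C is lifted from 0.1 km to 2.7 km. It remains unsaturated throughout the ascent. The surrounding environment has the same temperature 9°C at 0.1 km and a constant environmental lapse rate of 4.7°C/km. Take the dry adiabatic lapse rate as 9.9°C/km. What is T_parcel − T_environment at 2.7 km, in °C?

Parcel:
  From 100 m to 2700 m (dry): cools by 9.9 × 2.6 = 25.74°C, giving -16.74°C.
Environment:
  From 100 m to 2700 m (environment): cools by 4.7 × 2.6 = 12.22°C, giving -3.22°C.
T_parcel − T_env = -16.74 − (-3.22) = -13.52°C

-13.52°C (parcel cooler than environment)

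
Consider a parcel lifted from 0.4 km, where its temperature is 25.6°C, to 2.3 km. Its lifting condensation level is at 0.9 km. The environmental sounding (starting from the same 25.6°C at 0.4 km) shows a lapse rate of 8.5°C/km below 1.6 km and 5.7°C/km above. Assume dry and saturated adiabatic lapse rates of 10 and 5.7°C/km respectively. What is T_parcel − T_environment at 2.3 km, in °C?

Parcel:
  400–900 m, dry: Δz = 0.5 km ⇒ ΔT = -5°C; T = 20.6°C
  900–2300 m, saturated: Δz = 1.4 km ⇒ ΔT = -7.98°C; T = 12.62°C
Environment:
  400–1600 m, environment, lower layer: Δz = 1.2 km ⇒ ΔT = -10.2°C; T = 15.4°C
  1600–2300 m, environment, upper layer: Δz = 0.7 km ⇒ ΔT = -3.99°C; T = 11.41°C
T_parcel − T_env = 12.62 − 11.41 = +1.21°C

+1.21°C (parcel warmer than environment)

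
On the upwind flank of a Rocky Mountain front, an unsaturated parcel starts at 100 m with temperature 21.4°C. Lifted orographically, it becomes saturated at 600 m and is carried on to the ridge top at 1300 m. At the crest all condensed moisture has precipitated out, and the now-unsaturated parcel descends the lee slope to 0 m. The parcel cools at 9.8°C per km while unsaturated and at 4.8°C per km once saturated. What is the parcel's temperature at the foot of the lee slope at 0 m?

100 → 600 m (dry, 9.8°C/km): ΔT = -9.8 × 0.5 = -4.9°C → T = 16.5°C
600 → 1300 m (saturated, 4.8°C/km): ΔT = -4.8 × 0.7 = -3.36°C → T = 13.14°C
1300 → 0 m (dry descent, 9.8°C/km): ΔT = +9.8 × 1.3 = +12.74°C → T = 25.88°C

25.88°C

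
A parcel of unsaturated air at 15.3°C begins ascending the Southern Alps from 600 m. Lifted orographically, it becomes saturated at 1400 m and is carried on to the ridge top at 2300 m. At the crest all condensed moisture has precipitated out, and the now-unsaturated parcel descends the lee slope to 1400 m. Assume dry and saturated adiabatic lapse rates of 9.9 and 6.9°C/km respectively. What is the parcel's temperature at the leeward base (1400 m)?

10.08°C

600 → 1400 m (dry, 9.9°C/km): ΔT = -9.9 × 0.8 = -7.92°C → T = 7.38°C
1400 → 2300 m (saturated, 6.9°C/km): ΔT = -6.9 × 0.9 = -6.21°C → T = 1.17°C
2300 → 1400 m (dry descent, 9.9°C/km): ΔT = +9.9 × 0.9 = +8.91°C → T = 10.08°C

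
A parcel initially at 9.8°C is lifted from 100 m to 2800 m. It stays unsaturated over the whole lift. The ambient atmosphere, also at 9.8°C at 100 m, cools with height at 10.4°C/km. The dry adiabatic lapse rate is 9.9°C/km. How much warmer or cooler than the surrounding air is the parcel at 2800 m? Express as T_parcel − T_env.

Parcel:
  100–2800 m, dry: Δz = 2.7 km ⇒ ΔT = -26.73°C; T = -16.93°C
Environment:
  100–2800 m, environment: Δz = 2.7 km ⇒ ΔT = -28.08°C; T = -18.28°C
T_parcel − T_env = -16.93 − (-18.28) = +1.35°C

+1.35°C (parcel warmer than environment)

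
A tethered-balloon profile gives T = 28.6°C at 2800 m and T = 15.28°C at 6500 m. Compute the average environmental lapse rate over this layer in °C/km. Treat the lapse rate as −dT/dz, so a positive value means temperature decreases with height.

Γ = −ΔT/Δz = (28.6 − 15.28) / (6500 − 2800) m
  = 13.32°C / 3.7 km = 3.6°C/km

3.6°C/km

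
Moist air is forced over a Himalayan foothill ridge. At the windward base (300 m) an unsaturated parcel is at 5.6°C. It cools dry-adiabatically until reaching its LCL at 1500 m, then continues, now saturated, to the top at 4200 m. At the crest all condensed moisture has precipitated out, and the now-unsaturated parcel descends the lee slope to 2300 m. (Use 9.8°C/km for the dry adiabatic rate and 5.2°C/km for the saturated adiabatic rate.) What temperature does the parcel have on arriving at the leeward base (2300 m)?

From 300 m to 1500 m (dry): cools by 9.8 × 1.2 = 11.76°C, giving -6.16°C.
From 1500 m to 4200 m (saturated): cools by 5.2 × 2.7 = 14.04°C, giving -20.2°C.
From 4200 m to 2300 m (dry descent): warms by 9.8 × 1.9 = 18.62°C, giving -1.58°C.

-1.58°C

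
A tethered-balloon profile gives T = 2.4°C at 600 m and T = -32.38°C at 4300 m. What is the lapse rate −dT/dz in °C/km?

Γ = −ΔT/Δz = (2.4 − (-32.38)) / (4300 − 600) m
  = 34.78°C / 3.7 km = 9.4°C/km

9.4°C/km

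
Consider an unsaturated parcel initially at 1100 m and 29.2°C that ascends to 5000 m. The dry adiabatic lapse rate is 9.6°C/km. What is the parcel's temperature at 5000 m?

Dry adiabatic to 5000 m: -9.6 × 3.9 km = -37.44°C, so T = -8.24°C.

-8.24°C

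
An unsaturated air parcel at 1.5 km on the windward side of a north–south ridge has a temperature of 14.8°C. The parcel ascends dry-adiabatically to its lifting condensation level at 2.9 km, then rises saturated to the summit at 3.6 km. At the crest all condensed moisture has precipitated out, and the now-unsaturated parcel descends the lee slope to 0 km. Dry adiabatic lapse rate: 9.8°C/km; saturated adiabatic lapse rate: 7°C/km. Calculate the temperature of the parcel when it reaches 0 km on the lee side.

31.46°C

1500 → 2900 m (dry, 9.8°C/km): ΔT = -9.8 × 1.4 = -13.72°C → T = 1.08°C
2900 → 3600 m (saturated, 7°C/km): ΔT = -7 × 0.7 = -4.9°C → T = -3.82°C
3600 → 0 m (dry descent, 9.8°C/km): ΔT = +9.8 × 3.6 = +35.28°C → T = 31.46°C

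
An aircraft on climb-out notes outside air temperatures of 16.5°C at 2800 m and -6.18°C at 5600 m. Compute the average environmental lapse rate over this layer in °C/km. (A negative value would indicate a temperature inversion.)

Γ = −ΔT/Δz = (16.5 − (-6.18)) / (5600 − 2800) m
  = 22.68°C / 2.8 km = 8.1°C/km

8.1°C/km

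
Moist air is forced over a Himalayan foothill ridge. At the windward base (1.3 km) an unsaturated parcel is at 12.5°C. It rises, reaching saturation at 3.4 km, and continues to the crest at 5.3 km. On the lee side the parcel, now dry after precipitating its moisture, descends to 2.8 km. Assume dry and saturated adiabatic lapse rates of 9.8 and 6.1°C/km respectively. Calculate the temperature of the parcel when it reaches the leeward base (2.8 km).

4.83°C

Dry to 3400 m: -9.8 × 2.1 km = -20.58°C, so T = -8.08°C.
Saturated to 5300 m: -6.1 × 1.9 km = -11.59°C, so T = -19.67°C.
Dry descent to 2800 m: +9.8 × 2.5 km = +24.5°C, so T = 4.83°C.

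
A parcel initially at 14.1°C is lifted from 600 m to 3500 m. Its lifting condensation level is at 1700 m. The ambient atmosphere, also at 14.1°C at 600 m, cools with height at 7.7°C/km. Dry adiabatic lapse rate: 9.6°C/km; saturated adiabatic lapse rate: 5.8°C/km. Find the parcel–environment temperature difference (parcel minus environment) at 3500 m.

+1.33°C (parcel warmer than environment)

Parcel:
  600 → 1700 m (dry, 9.6°C/km): ΔT = -9.6 × 1.1 = -10.56°C → T = 3.54°C
  1700 → 3500 m (saturated, 5.8°C/km): ΔT = -5.8 × 1.8 = -10.44°C → T = -6.9°C
Environment:
  600 → 3500 m (environment, 7.7°C/km): ΔT = -7.7 × 2.9 = -22.33°C → T = -8.23°C
T_parcel − T_env = -6.9 − (-8.23) = +1.33°C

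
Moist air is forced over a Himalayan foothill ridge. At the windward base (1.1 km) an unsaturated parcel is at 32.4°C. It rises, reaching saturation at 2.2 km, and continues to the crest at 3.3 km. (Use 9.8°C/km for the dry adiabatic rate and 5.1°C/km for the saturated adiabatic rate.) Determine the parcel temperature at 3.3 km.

1100–2200 m, dry: Δz = 1.1 km ⇒ ΔT = -10.78°C; T = 21.62°C
2200–3300 m, saturated: Δz = 1.1 km ⇒ ΔT = -5.61°C; T = 16.01°C

16.01°C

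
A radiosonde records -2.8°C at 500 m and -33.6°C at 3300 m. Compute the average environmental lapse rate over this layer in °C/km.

Γ = −ΔT/Δz = (-2.8 − (-33.6)) / (3300 − 500) m
  = 30.8°C / 2.8 km = 11°C/km

11°C/km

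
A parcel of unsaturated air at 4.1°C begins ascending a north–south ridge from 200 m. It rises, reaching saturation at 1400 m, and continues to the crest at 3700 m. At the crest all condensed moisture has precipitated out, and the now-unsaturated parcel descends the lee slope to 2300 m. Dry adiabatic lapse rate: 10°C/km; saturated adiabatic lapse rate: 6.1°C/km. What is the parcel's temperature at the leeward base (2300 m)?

200–1400 m, dry: Δz = 1.2 km ⇒ ΔT = -12°C; T = -7.9°C
1400–3700 m, saturated: Δz = 2.3 km ⇒ ΔT = -14.03°C; T = -21.93°C
3700–2300 m, dry descent: Δz = 1.4 km ⇒ ΔT = +14°C; T = -7.93°C

-7.93°C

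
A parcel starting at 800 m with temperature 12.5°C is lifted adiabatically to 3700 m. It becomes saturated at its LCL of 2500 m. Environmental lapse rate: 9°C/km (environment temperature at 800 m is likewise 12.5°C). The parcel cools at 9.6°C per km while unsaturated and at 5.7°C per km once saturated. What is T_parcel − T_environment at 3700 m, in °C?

+2.94°C (parcel warmer than environment)

Parcel:
  800 → 2500 m (dry, 9.6°C/km): ΔT = -9.6 × 1.7 = -16.32°C → T = -3.82°C
  2500 → 3700 m (saturated, 5.7°C/km): ΔT = -5.7 × 1.2 = -6.84°C → T = -10.66°C
Environment:
  800 → 3700 m (environment, 9°C/km): ΔT = -9 × 2.9 = -26.1°C → T = -13.6°C
T_parcel − T_env = -10.66 − (-13.6) = +2.94°C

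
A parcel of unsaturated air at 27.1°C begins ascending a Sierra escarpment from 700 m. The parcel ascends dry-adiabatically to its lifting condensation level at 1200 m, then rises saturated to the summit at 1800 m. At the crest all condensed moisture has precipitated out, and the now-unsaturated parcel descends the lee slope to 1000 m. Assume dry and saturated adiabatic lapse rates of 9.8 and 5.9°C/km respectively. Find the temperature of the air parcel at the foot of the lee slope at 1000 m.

26.5°C

From 700 m to 1200 m (dry): cools by 9.8 × 0.5 = 4.9°C, giving 22.2°C.
From 1200 m to 1800 m (saturated): cools by 5.9 × 0.6 = 3.54°C, giving 18.66°C.
From 1800 m to 1000 m (dry descent): warms by 9.8 × 0.8 = 7.84°C, giving 26.5°C.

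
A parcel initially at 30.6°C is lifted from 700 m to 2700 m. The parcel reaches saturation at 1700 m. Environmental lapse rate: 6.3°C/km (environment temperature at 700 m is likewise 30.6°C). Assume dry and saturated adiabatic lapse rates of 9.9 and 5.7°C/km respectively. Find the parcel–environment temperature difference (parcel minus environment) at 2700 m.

Parcel:
  Dry to 1700 m: -9.9 × 1 km = -9.9°C, so T = 20.7°C.
  Saturated to 2700 m: -5.7 × 1 km = -5.7°C, so T = 15°C.
Environment:
  Environment to 2700 m: -6.3 × 2 km = -12.6°C, so T = 18°C.
T_parcel − T_env = 15 − 18 = -3°C

-3°C (parcel cooler than environment)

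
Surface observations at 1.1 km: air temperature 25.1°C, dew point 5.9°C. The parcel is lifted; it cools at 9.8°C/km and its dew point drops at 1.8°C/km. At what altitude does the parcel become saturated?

T and T_d converge at 9.8 − 1.8 = 8°C per km
Height above start = (25.1 − 5.9) / 8 = 2.4 km
LCL altitude = 1100 m + 2400 m = 3500 m

3.5 km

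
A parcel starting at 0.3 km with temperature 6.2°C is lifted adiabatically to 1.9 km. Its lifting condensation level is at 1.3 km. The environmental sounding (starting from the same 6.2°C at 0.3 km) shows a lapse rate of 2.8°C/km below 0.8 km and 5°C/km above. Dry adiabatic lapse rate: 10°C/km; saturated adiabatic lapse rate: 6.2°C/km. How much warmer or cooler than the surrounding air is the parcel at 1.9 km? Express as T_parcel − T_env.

-6.82°C (parcel cooler than environment)

Parcel:
  From 300 m to 1300 m (dry): cools by 10 × 1 = 10°C, giving -3.8°C.
  From 1300 m to 1900 m (saturated): cools by 6.2 × 0.6 = 3.72°C, giving -7.52°C.
Environment:
  From 300 m to 800 m (environment, lower layer): cools by 2.8 × 0.5 = 1.4°C, giving 4.8°C.
  From 800 m to 1900 m (environment, upper layer): cools by 5 × 1.1 = 5.5°C, giving -0.7°C.
T_parcel − T_env = -7.52 − (-0.7) = -6.82°C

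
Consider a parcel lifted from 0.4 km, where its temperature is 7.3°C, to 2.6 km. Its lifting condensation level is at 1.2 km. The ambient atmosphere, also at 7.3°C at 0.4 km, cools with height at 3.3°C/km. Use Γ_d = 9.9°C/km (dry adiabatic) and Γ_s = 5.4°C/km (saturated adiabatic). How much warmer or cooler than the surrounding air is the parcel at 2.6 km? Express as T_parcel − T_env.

-8.22°C (parcel cooler than environment)

Parcel:
  Dry to 1200 m: -9.9 × 0.8 km = -7.92°C, so T = -0.62°C.
  Saturated to 2600 m: -5.4 × 1.4 km = -7.56°C, so T = -8.18°C.
Environment:
  Environment to 2600 m: -3.3 × 2.2 km = -7.26°C, so T = 0.04°C.
T_parcel − T_env = -8.18 − 0.04 = -8.22°C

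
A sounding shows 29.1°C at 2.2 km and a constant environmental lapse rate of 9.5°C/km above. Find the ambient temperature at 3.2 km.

From 2200 m to 3200 m (environmental): cools by 9.5 × 1 = 9.5°C, giving 19.6°C.

19.6°C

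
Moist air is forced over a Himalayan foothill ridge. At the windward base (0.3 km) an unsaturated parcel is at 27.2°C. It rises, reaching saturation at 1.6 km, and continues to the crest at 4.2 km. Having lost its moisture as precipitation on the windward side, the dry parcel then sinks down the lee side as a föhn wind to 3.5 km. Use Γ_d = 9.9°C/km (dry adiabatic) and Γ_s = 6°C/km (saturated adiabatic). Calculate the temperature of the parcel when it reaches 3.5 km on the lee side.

From 300 m to 1600 m (dry): cools by 9.9 × 1.3 = 12.87°C, giving 14.33°C.
From 1600 m to 4200 m (saturated): cools by 6 × 2.6 = 15.6°C, giving -1.27°C.
From 4200 m to 3500 m (dry descent): warms by 9.9 × 0.7 = 6.93°C, giving 5.66°C.

5.66°C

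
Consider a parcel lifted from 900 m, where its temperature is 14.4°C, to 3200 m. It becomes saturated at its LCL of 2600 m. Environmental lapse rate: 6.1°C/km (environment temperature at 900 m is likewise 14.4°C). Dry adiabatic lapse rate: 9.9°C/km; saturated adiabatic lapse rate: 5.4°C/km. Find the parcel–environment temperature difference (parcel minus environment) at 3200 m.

Parcel:
  From 900 m to 2600 m (dry): cools by 9.9 × 1.7 = 16.83°C, giving -2.43°C.
  From 2600 m to 3200 m (saturated): cools by 5.4 × 0.6 = 3.24°C, giving -5.67°C.
Environment:
  From 900 m to 3200 m (environment): cools by 6.1 × 2.3 = 14.03°C, giving 0.37°C.
T_parcel − T_env = -5.67 − 0.37 = -6.04°C

-6.04°C (parcel cooler than environment)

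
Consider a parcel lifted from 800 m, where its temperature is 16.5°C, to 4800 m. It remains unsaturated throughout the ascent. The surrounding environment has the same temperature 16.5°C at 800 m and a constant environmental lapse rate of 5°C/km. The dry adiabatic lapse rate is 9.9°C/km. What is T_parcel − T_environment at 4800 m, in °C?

-19.6°C (parcel cooler than environment)

Parcel:
  Dry to 4800 m: -9.9 × 4 km = -39.6°C, so T = -23.1°C.
Environment:
  Environment to 4800 m: -5 × 4 km = -20°C, so T = -3.5°C.
T_parcel − T_env = -23.1 − (-3.5) = -19.6°C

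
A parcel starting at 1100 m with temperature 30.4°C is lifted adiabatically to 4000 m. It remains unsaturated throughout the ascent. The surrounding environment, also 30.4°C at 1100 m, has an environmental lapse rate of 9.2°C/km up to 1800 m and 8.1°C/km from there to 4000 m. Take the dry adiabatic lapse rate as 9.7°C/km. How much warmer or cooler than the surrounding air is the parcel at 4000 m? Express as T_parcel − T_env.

Parcel:
  1100–4000 m, dry: Δz = 2.9 km ⇒ ΔT = -28.13°C; T = 2.27°C
Environment:
  1100–1800 m, environment, lower layer: Δz = 0.7 km ⇒ ΔT = -6.44°C; T = 23.96°C
  1800–4000 m, environment, upper layer: Δz = 2.2 km ⇒ ΔT = -17.82°C; T = 6.14°C
T_parcel − T_env = 2.27 − 6.14 = -3.87°C

-3.87°C (parcel cooler than environment)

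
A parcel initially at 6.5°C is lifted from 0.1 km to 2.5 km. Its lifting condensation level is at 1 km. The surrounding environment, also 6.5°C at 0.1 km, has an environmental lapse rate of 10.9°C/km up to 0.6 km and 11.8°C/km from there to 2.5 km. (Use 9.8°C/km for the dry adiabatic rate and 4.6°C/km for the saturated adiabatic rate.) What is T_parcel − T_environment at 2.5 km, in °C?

+12.15°C (parcel warmer than environment)

Parcel:
  From 100 m to 1000 m (dry): cools by 9.8 × 0.9 = 8.82°C, giving -2.32°C.
  From 1000 m to 2500 m (saturated): cools by 4.6 × 1.5 = 6.9°C, giving -9.22°C.
Environment:
  From 100 m to 600 m (environment, lower layer): cools by 10.9 × 0.5 = 5.45°C, giving 1.05°C.
  From 600 m to 2500 m (environment, upper layer): cools by 11.8 × 1.9 = 22.42°C, giving -21.37°C.
T_parcel − T_env = -9.22 − (-21.37) = +12.15°C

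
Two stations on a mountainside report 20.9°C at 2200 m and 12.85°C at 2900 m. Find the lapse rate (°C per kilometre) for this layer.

11.5°C/km

Γ = −ΔT/Δz = (20.9 − 12.85) / (2900 − 2200) m
  = 8.05°C / 0.7 km = 11.5°C/km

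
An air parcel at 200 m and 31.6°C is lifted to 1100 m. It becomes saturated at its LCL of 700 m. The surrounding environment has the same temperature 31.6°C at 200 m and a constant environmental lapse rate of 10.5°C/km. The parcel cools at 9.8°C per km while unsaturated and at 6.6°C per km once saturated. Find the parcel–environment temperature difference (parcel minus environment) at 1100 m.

+1.91°C (parcel warmer than environment)

Parcel:
  From 200 m to 700 m (dry): cools by 9.8 × 0.5 = 4.9°C, giving 26.7°C.
  From 700 m to 1100 m (saturated): cools by 6.6 × 0.4 = 2.64°C, giving 24.06°C.
Environment:
  From 200 m to 1100 m (environment): cools by 10.5 × 0.9 = 9.45°C, giving 22.15°C.
T_parcel − T_env = 24.06 − 22.15 = +1.91°C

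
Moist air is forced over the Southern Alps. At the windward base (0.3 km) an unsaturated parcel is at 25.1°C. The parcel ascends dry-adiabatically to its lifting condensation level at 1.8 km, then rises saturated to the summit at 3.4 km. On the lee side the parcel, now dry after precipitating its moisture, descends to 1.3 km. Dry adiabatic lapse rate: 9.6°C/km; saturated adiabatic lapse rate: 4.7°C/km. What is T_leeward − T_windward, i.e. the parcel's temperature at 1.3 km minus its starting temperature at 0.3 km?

Dry to 1800 m: -9.6 × 1.5 km = -14.4°C, so T = 10.7°C.
Saturated to 3400 m: -4.7 × 1.6 km = -7.52°C, so T = 3.18°C.
Dry descent to 1300 m: +9.6 × 2.1 km = +20.16°C, so T = 23.34°C.
Net change vs windward start: 23.34 − 25.1 = -1.76°C

-1.76°C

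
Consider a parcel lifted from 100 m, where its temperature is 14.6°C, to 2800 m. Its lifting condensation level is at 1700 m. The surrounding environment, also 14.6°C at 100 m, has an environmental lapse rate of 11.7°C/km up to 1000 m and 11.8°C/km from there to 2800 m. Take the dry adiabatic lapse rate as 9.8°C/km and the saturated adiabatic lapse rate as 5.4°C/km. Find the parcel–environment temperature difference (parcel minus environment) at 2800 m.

Parcel:
  Dry to 1700 m: -9.8 × 1.6 km = -15.68°C, so T = -1.08°C.
  Saturated to 2800 m: -5.4 × 1.1 km = -5.94°C, so T = -7.02°C.
Environment:
  Environment, lower layer to 1000 m: -11.7 × 0.9 km = -10.53°C, so T = 4.07°C.
  Environment, upper layer to 2800 m: -11.8 × 1.8 km = -21.24°C, so T = -17.17°C.
T_parcel − T_env = -7.02 − (-17.17) = +10.15°C

+10.15°C (parcel warmer than environment)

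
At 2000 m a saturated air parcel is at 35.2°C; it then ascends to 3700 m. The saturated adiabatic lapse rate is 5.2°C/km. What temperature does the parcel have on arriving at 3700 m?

26.36°C

From 2000 m to 3700 m (saturated adiabatic): cools by 5.2 × 1.7 = 8.84°C, giving 26.36°C.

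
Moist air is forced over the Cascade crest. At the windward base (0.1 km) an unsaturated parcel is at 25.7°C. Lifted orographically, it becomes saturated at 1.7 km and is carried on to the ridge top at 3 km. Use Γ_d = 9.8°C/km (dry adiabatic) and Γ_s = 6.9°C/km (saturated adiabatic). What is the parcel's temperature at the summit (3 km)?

1.05°C

Dry to 1700 m: -9.8 × 1.6 km = -15.68°C, so T = 10.02°C.
Saturated to 3000 m: -6.9 × 1.3 km = -8.97°C, so T = 1.05°C.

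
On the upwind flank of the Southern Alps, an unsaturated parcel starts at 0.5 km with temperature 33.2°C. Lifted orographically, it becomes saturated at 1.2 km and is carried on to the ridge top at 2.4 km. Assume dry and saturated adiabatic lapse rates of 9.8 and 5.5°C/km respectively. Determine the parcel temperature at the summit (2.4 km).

From 500 m to 1200 m (dry): cools by 9.8 × 0.7 = 6.86°C, giving 26.34°C.
From 1200 m to 2400 m (saturated): cools by 5.5 × 1.2 = 6.6°C, giving 19.74°C.

19.74°C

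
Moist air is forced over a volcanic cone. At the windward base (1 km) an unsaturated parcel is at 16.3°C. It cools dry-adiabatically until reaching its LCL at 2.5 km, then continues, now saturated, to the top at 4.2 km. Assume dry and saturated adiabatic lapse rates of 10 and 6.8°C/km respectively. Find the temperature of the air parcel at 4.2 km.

1000 → 2500 m (dry, 10°C/km): ΔT = -10 × 1.5 = -15°C → T = 1.3°C
2500 → 4200 m (saturated, 6.8°C/km): ΔT = -6.8 × 1.7 = -11.56°C → T = -10.26°C

-10.26°C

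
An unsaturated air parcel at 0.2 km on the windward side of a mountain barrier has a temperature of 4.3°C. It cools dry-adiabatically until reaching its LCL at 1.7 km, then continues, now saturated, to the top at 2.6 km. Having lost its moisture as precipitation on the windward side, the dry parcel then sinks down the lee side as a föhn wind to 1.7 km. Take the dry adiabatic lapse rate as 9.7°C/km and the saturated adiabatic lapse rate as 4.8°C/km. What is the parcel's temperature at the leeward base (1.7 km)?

-5.84°C

From 200 m to 1700 m (dry): cools by 9.7 × 1.5 = 14.55°C, giving -10.25°C.
From 1700 m to 2600 m (saturated): cools by 4.8 × 0.9 = 4.32°C, giving -14.57°C.
From 2600 m to 1700 m (dry descent): warms by 9.7 × 0.9 = 8.73°C, giving -5.84°C.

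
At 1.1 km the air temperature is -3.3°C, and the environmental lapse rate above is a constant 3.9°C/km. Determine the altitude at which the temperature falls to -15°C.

Height above start = (-3.3 − (-15)) / 3.9 = 3 km
Altitude = 1100 m + 3000 m = 4100 m

4.1 km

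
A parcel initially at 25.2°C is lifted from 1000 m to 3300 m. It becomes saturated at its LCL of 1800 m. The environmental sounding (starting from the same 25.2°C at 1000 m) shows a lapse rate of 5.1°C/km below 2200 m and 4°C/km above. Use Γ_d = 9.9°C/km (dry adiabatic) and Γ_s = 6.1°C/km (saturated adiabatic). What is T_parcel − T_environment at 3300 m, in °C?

-6.55°C (parcel cooler than environment)

Parcel:
  From 1000 m to 1800 m (dry): cools by 9.9 × 0.8 = 7.92°C, giving 17.28°C.
  From 1800 m to 3300 m (saturated): cools by 6.1 × 1.5 = 9.15°C, giving 8.13°C.
Environment:
  From 1000 m to 2200 m (environment, lower layer): cools by 5.1 × 1.2 = 6.12°C, giving 19.08°C.
  From 2200 m to 3300 m (environment, upper layer): cools by 4 × 1.1 = 4.4°C, giving 14.68°C.
T_parcel − T_env = 8.13 − 14.68 = -6.55°C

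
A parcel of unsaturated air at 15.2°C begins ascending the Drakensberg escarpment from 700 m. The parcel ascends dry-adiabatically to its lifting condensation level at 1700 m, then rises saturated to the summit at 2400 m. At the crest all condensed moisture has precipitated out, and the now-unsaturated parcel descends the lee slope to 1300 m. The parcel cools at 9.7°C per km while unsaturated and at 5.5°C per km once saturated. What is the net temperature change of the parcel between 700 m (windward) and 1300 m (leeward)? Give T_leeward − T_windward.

From 700 m to 1700 m (dry): cools by 9.7 × 1 = 9.7°C, giving 5.5°C.
From 1700 m to 2400 m (saturated): cools by 5.5 × 0.7 = 3.85°C, giving 1.65°C.
From 2400 m to 1300 m (dry descent): warms by 9.7 × 1.1 = 10.67°C, giving 12.32°C.
Net change vs windward start: 12.32 − 15.2 = -2.88°C

-2.88°C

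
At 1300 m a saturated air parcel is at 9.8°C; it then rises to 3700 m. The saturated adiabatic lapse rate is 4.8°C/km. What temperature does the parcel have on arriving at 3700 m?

-1.72°C

From 1300 m to 3700 m (saturated adiabatic): cools by 4.8 × 2.4 = 11.52°C, giving -1.72°C.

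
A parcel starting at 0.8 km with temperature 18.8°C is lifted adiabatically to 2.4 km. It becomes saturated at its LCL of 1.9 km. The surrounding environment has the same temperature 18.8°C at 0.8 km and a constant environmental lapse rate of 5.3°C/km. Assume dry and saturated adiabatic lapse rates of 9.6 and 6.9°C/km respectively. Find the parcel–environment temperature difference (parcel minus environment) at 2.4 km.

-5.53°C (parcel cooler than environment)

Parcel:
  800–1900 m, dry: Δz = 1.1 km ⇒ ΔT = -10.56°C; T = 8.24°C
  1900–2400 m, saturated: Δz = 0.5 km ⇒ ΔT = -3.45°C; T = 4.79°C
Environment:
  800–2400 m, environment: Δz = 1.6 km ⇒ ΔT = -8.48°C; T = 10.32°C
T_parcel − T_env = 4.79 − 10.32 = -5.53°C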